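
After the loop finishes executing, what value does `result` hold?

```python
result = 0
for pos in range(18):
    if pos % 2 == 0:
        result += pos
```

Let's trace through this code step by step.

Initialize: result = 0
Entering loop: for pos in range(18):
After iteration 1: pos = 0, result = 0
After iteration 2: pos = 1, result = 0
After iteration 3: pos = 2, result = 2
After iteration 4: pos = 3, result = 2
After iteration 5: pos = 4, result = 6
After iteration 6: pos = 5, result = 6
After iteration 7: pos = 6, result = 12
After iteration 8: pos = 7, result = 12
After iteration 9: pos = 8, result = 20
After iteration 10: pos = 9, result = 20
After iteration 11: pos = 10, result = 30
After iteration 12: pos = 11, result = 30
After iteration 13: pos = 12, result = 42
After iteration 14: pos = 13, result = 42
After iteration 15: pos = 14, result = 56
After iteration 16: pos = 15, result = 56
After iteration 17: pos = 16, result = 72
After iteration 18: pos = 17, result = 72
Loop ends.

Final answer: 72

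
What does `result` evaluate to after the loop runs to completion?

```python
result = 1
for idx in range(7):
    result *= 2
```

Let's trace through this code step by step.

Initialize: result = 1
Entering loop: for idx in range(7):
After iteration 1: idx = 0, result = 2
After iteration 2: idx = 1, result = 4
After iteration 3: idx = 2, result = 8
After iteration 4: idx = 3, result = 16
After iteration 5: idx = 4, result = 32
After iteration 6: idx = 5, result = 64
After iteration 7: idx = 6, result = 128
Loop ends.

Final answer: 128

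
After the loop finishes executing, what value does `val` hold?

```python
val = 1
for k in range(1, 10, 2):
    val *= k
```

Let's trace through this code step by step.

Initialize: val = 1
Entering loop: for k in range(1, 10, 2):
After iteration 1: k = 1, val = 1
After iteration 2: k = 3, val = 3
After iteration 3: k = 5, val = 15
After iteration 4: k = 7, val = 105
After iteration 5: k = 9, val = 945
Loop ends.

Final answer: 945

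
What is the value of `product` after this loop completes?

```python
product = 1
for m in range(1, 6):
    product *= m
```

Let's trace through this code step by step.

Initialize: product = 1
Entering loop: for m in range(1, 6):
After iteration 1: m = 1, product = 1
After iteration 2: m = 2, product = 2
After iteration 3: m = 3, product = 6
After iteration 4: m = 4, product = 24
After iteration 5: m = 5, product = 120
Loop ends.

Final answer: 120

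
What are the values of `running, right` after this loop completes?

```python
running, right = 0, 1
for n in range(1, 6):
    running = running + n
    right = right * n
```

Let's trace through this code step by step.

Initialize: running = 0
Initialize: right = 1
Entering loop: for n in range(1, 6):
After iteration 1: n = 1, running = 1, right = 1
After iteration 2: n = 2, running = 3, right = 2
After iteration 3: n = 3, running = 6, right = 6
After iteration 4: n = 4, running = 10, right = 24
After iteration 5: n = 5, running = 15, right = 120
Loop ends.

Final answer: 15, 120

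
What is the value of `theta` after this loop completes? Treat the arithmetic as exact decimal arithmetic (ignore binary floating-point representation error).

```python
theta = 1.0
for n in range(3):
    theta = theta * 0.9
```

Let's trace through this code step by step.

Initialize: theta = 1.0
Entering loop: for n in range(3):
After iteration 1: n = 0, theta = 0.9
After iteration 2: n = 1, theta = 0.81
After iteration 3: n = 2, theta = 0.729
Loop ends.

Final answer: 0.729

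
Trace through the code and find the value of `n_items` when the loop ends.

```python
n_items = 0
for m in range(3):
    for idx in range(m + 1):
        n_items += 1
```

Let's trace through this code step by step.

Initialize: n_items = 0
Entering loop: for m in range(3):
After iteration 1: m = 0, n_items = 1, idx = 0
After iteration 2: m = 1, n_items = 3, idx = 1
After iteration 3: m = 2, n_items = 6, idx = 2
Loop ends.

Final answer: 6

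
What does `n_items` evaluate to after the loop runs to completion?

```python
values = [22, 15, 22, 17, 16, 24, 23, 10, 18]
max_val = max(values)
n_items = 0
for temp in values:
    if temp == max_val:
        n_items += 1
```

Let's trace through this code step by step.

Initialize: values = [22, 15, 22, 17, 16, 24, 23, 10, 18]
Initialize: max_val = 24
Initialize: n_items = 0
Entering loop: for temp in values:
After iteration 1: temp = 22, n_items = 0
After iteration 2: temp = 15, n_items = 0
After iteration 3: temp = 22, n_items = 0
After iteration 4: temp = 17, n_items = 0
After iteration 5: temp = 16, n_items = 0
After iteration 6: temp = 24, n_items = 1
After iteration 7: temp = 23, n_items = 1
After iteration 8: temp = 10, n_items = 1
After iteration 9: temp = 18, n_items = 1
Loop ends.

Final answer: 1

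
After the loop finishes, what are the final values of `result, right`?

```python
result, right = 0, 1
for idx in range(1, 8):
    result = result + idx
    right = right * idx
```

Let's trace through this code step by step.

Initialize: result = 0
Initialize: right = 1
Entering loop: for idx in range(1, 8):
After iteration 1: idx = 1, result = 1, right = 1
After iteration 2: idx = 2, result = 3, right = 2
After iteration 3: idx = 3, result = 6, right = 6
After iteration 4: idx = 4, result = 10, right = 24
After iteration 5: idx = 5, result = 15, right = 120
After iteration 6: idx = 6, result = 21, right = 720
After iteration 7: idx = 7, result = 28, right = 5040
Loop ends.

Final answer: 28, 5040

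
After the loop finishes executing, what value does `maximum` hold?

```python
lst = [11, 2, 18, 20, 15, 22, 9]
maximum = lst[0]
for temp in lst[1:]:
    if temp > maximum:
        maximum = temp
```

Let's trace through this code step by step.

Initialize: lst = [11, 2, 18, 20, 15, 22, 9]
Initialize: maximum = 11
Entering loop: for temp in lst[1:]:
After iteration 1: temp = 2, maximum = 11
After iteration 2: temp = 18, maximum = 18
After iteration 3: temp = 20, maximum = 20
After iteration 4: temp = 15, maximum = 20
After iteration 5: temp = 22, maximum = 22
After iteration 6: temp = 9, maximum = 22
Loop ends.

Final answer: 22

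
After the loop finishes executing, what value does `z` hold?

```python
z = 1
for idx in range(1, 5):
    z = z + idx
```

Let's trace through this code step by step.

Initialize: z = 1
Entering loop: for idx in range(1, 5):
After iteration 1: idx = 1, z = 2
After iteration 2: idx = 2, z = 4
After iteration 3: idx = 3, z = 7
After iteration 4: idx = 4, z = 11
Loop ends.

Final answer: 11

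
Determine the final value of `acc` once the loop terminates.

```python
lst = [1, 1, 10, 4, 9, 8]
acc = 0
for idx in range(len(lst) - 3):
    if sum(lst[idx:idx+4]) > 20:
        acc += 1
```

Let's trace through this code step by step.

Initialize: lst = [1, 1, 10, 4, 9, 8]
Initialize: acc = 0
Entering loop: for idx in range(len(lst) - 3):
After iteration 1: idx = 0, acc = 0
After iteration 2: idx = 1, acc = 1
After iteration 3: idx = 2, acc = 2
Loop ends.

Final answer: 2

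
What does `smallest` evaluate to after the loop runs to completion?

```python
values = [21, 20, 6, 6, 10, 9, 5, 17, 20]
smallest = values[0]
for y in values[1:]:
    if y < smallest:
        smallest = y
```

Let's trace through this code step by step.

Initialize: values = [21, 20, 6, 6, 10, 9, 5, 17, 20]
Initialize: smallest = 21
Entering loop: for y in values[1:]:
After iteration 1: y = 20, smallest = 20
After iteration 2: y = 6, smallest = 6
After iteration 3: y = 6, smallest = 6
After iteration 4: y = 10, smallest = 6
After iteration 5: y = 9, smallest = 6
After iteration 6: y = 5, smallest = 5
After iteration 7: y = 17, smallest = 5
After iteration 8: y = 20, smallest = 5
Loop ends.

Final answer: 5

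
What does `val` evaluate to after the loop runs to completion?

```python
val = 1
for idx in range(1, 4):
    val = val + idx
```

Let's trace through this code step by step.

Initialize: val = 1
Entering loop: for idx in range(1, 4):
After iteration 1: idx = 1, val = 2
After iteration 2: idx = 2, val = 4
After iteration 3: idx = 3, val = 7
Loop ends.

Final answer: 7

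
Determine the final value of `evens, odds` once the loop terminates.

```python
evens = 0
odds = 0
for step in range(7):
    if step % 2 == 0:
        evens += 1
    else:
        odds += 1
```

Let's trace through this code step by step.

Initialize: evens = 0
Initialize: odds = 0
Entering loop: for step in range(7):
After iteration 1: step = 0, evens = 1, odds = 0
After iteration 2: step = 1, evens = 1, odds = 1
After iteration 3: step = 2, evens = 2, odds = 1
After iteration 4: step = 3, evens = 2, odds = 2
After iteration 5: step = 4, evens = 3, odds = 2
After iteration 6: step = 5, evens = 3, odds = 3
After iteration 7: step = 6, evens = 4, odds = 3
Loop ends.

Final answer: 4, 3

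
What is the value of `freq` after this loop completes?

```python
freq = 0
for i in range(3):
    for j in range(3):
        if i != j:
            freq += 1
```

Let's trace through this code step by step.

Initialize: freq = 0
Entering loop: for i in range(3):
After iteration 1: i = 0, freq = 2
After iteration 2: i = 1, freq = 4
After iteration 3: i = 2, freq = 6
Loop ends.

Final answer: 6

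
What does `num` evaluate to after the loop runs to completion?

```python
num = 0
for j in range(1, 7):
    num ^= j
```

Let's trace through this code step by step.

Initialize: num = 0
Entering loop: for j in range(1, 7):
After iteration 1: j = 1, num = 1
After iteration 2: j = 2, num = 3
After iteration 3: j = 3, num = 0
After iteration 4: j = 4, num = 4
After iteration 5: j = 5, num = 1
After iteration 6: j = 6, num = 7
Loop ends.

Final answer: 7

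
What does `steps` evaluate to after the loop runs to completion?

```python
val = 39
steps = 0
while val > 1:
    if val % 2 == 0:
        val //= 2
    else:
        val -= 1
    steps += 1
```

Let's trace through this code step by step.

Initialize: val = 39
Initialize: steps = 0
Entering loop: while val > 1:
After iteration 1: val = 38, steps = 1
After iteration 2: val = 19, steps = 2
After iteration 3: val = 18, steps = 3
After iteration 4: val = 9, steps = 4
After iteration 5: val = 8, steps = 5
After iteration 6: val = 4, steps = 6
After iteration 7: val = 2, steps = 7
After iteration 8: val = 1, steps = 8
Loop ends.

Final answer: 8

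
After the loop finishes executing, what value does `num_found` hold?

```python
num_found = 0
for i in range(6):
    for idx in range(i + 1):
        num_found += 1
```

Let's trace through this code step by step.

Initialize: num_found = 0
Entering loop: for i in range(6):
After iteration 1: i = 0, num_found = 1, idx = 0
After iteration 2: i = 1, num_found = 3, idx = 1
After iteration 3: i = 2, num_found = 6, idx = 2
After iteration 4: i = 3, num_found = 10, idx = 3
After iteration 5: i = 4, num_found = 15, idx = 4
After iteration 6: i = 5, num_found = 21, idx = 5
Loop ends.

Final answer: 21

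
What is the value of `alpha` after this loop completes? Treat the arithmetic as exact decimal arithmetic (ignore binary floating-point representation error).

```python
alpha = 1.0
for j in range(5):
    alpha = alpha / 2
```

Let's trace through this code step by step.

Initialize: alpha = 1.0
Entering loop: for j in range(5):
After iteration 1: j = 0, alpha = 0.5
After iteration 2: j = 1, alpha = 0.25
After iteration 3: j = 2, alpha = 0.125
After iteration 4: j = 3, alpha = 0.0625
After iteration 5: j = 4, alpha = 0.03125
Loop ends.

Final answer: 0.03125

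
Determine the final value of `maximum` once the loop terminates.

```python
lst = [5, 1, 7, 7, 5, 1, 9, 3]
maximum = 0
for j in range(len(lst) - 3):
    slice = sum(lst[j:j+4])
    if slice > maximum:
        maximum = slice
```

Let's trace through this code step by step.

Initialize: lst = [5, 1, 7, 7, 5, 1, 9, 3]
Initialize: maximum = 0
Entering loop: for j in range(len(lst) - 3):
After iteration 1: j = 0, maximum = 20, slice = 20
After iteration 2: j = 1, maximum = 20, slice = 20
After iteration 3: j = 2, maximum = 20, slice = 20
After iteration 4: j = 3, maximum = 22, slice = 22
After iteration 5: j = 4, maximum = 22, slice = 18
Loop ends.

Final answer: 22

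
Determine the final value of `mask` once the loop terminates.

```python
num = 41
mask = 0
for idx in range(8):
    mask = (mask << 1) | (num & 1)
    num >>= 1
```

Let's trace through this code step by step.

Initialize: num = 41
Initialize: mask = 0
Entering loop: for idx in range(8):
After iteration 1: idx = 0, num = 20, mask = 1
After iteration 2: idx = 1, num = 10, mask = 2
After iteration 3: idx = 2, num = 5, mask = 4
After iteration 4: idx = 3, num = 2, mask = 9
After iteration 5: idx = 4, num = 1, mask = 18
After iteration 6: idx = 5, num = 0, mask = 37
After iteration 7: idx = 6, num = 0, mask = 74
After iteration 8: idx = 7, num = 0, mask = 148
Loop ends.

Final answer: 148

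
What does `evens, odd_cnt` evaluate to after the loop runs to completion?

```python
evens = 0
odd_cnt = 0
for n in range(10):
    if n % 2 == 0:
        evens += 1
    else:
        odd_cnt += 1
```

Let's trace through this code step by step.

Initialize: evens = 0
Initialize: odd_cnt = 0
Entering loop: for n in range(10):
After iteration 1: n = 0, evens = 1, odd_cnt = 0
After iteration 2: n = 1, evens = 1, odd_cnt = 1
After iteration 3: n = 2, evens = 2, odd_cnt = 1
After iteration 4: n = 3, evens = 2, odd_cnt = 2
After iteration 5: n = 4, evens = 3, odd_cnt = 2
After iteration 6: n = 5, evens = 3, odd_cnt = 3
After iteration 7: n = 6, evens = 4, odd_cnt = 3
After iteration 8: n = 7, evens = 4, odd_cnt = 4
After iteration 9: n = 8, evens = 5, odd_cnt = 4
After iteration 10: n = 9, evens = 5, odd_cnt = 5
Loop ends.

Final answer: 5, 5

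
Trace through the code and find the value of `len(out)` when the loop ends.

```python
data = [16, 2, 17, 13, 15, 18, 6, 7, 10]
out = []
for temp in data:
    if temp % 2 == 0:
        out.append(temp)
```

Let's trace through this code step by step.

Initialize: data = [16, 2, 17, 13, 15, 18, 6, 7, 10]
Initialize: out = []
Entering loop: for temp in data:
After iteration 1: temp = 16, out = [16]
After iteration 2: temp = 2, out = [16, 2]
After iteration 3: temp = 17, out = [16, 2]
After iteration 4: temp = 13, out = [16, 2]
After iteration 5: temp = 15, out = [16, 2]
After iteration 6: temp = 18, out = [16, 2, 18]
After iteration 7: temp = 6, out = [16, 2, 18, 6]
After iteration 8: temp = 7, out = [16, 2, 18, 6]
After iteration 9: temp = 10, out = [16, 2, 18, 6, 10]
Loop ends.
len(out) = 5

Final answer: 5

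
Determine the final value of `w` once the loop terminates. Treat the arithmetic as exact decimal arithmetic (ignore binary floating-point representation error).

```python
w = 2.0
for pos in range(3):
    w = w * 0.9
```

Let's trace through this code step by step.

Initialize: w = 2.0
Entering loop: for pos in range(3):
After iteration 1: pos = 0, w = 1.8
After iteration 2: pos = 1, w = 1.62
After iteration 3: pos = 2, w = 1.458
Loop ends.

Final answer: 1.458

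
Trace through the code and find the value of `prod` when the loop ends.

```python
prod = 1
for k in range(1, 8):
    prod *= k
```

Let's trace through this code step by step.

Initialize: prod = 1
Entering loop: for k in range(1, 8):
After iteration 1: k = 1, prod = 1
After iteration 2: k = 2, prod = 2
After iteration 3: k = 3, prod = 6
After iteration 4: k = 4, prod = 24
After iteration 5: k = 5, prod = 120
After iteration 6: k = 6, prod = 720
After iteration 7: k = 7, prod = 5040
Loop ends.

Final answer: 5040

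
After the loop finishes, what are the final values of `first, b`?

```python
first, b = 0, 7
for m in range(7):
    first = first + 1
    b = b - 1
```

Let's trace through this code step by step.

Initialize: first = 0
Initialize: b = 7
Entering loop: for m in range(7):
After iteration 1: m = 0, first = 1, b = 6
After iteration 2: m = 1, first = 2, b = 5
After iteration 3: m = 2, first = 3, b = 4
After iteration 4: m = 3, first = 4, b = 3
After iteration 5: m = 4, first = 5, b = 2
After iteration 6: m = 5, first = 6, b = 1
After iteration 7: m = 6, first = 7, b = 0
Loop ends.

Final answer: 7, 0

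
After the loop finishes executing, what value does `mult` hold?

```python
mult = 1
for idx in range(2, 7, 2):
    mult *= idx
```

Let's trace through this code step by step.

Initialize: mult = 1
Entering loop: for idx in range(2, 7, 2):
After iteration 1: idx = 2, mult = 2
After iteration 2: idx = 4, mult = 8
After iteration 3: idx = 6, mult = 48
Loop ends.

Final answer: 48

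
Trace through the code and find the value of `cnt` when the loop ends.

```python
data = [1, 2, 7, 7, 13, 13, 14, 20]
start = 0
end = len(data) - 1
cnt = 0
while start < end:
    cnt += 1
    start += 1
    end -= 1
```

Let's trace through this code step by step.

Initialize: data = [1, 2, 7, 7, 13, 13, 14, 20]
Initialize: start = 0
Initialize: end = 7
Initialize: cnt = 0
Entering loop: while start < end:
After iteration 1: start = 1, end = 6, cnt = 1
After iteration 2: start = 2, end = 5, cnt = 2
After iteration 3: start = 3, end = 4, cnt = 3
After iteration 4: start = 4, end = 3, cnt = 4
Loop ends.

Final answer: 4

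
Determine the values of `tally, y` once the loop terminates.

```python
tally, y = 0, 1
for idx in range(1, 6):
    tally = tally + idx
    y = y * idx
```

Let's trace through this code step by step.

Initialize: tally = 0
Initialize: y = 1
Entering loop: for idx in range(1, 6):
After iteration 1: idx = 1, tally = 1, y = 1
After iteration 2: idx = 2, tally = 3, y = 2
After iteration 3: idx = 3, tally = 6, y = 6
After iteration 4: idx = 4, tally = 10, y = 24
After iteration 5: idx = 5, tally = 15, y = 120
Loop ends.

Final answer: 15, 120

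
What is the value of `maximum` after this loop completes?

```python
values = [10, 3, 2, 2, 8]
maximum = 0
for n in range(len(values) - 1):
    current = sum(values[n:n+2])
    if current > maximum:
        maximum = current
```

Let's trace through this code step by step.

Initialize: values = [10, 3, 2, 2, 8]
Initialize: maximum = 0
Entering loop: for n in range(len(values) - 1):
After iteration 1: n = 0, maximum = 13, current = 13
After iteration 2: n = 1, maximum = 13, current = 5
After iteration 3: n = 2, maximum = 13, current = 4
After iteration 4: n = 3, maximum = 13, current = 10
Loop ends.

Final answer: 13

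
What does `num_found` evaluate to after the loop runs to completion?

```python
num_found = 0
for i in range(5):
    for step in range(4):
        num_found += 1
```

Let's trace through this code step by step.

Initialize: num_found = 0
Entering loop: for i in range(5):
After iteration 1: i = 0, num_found = 4
After iteration 2: i = 1, num_found = 8
After iteration 3: i = 2, num_found = 12
After iteration 4: i = 3, num_found = 16
After iteration 5: i = 4, num_found = 20
Loop ends.

Final answer: 20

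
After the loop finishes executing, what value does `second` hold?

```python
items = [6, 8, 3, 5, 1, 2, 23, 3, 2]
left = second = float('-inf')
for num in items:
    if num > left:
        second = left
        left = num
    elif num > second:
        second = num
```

Let's trace through this code step by step.

Initialize: items = [6, 8, 3, 5, 1, 2, 23, 3, 2]
Initialize: left = -inf
Initialize: second = -inf
Entering loop: for num in items:
After iteration 1: num = 6, left = 6, second = -inf
After iteration 2: num = 8, left = 8, second = 6
After iteration 3: num = 3, left = 8, second = 6
After iteration 4: num = 5, left = 8, second = 6
After iteration 5: num = 1, left = 8, second = 6
After iteration 6: num = 2, left = 8, second = 6
After iteration 7: num = 23, left = 23, second = 8
After iteration 8: num = 3, left = 23, second = 8
After iteration 9: num = 2, left = 23, second = 8
Loop ends.

Final answer: 8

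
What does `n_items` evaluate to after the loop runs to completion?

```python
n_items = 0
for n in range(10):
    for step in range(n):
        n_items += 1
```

Let's trace through this code step by step.

Initialize: n_items = 0
Entering loop: for n in range(10):
After iteration 1: n = 0, n_items = 0
After iteration 2: n = 1, n_items = 1, step = 0
After iteration 3: n = 2, n_items = 3, step = 1
After iteration 4: n = 3, n_items = 6, step = 2
After iteration 5: n = 4, n_items = 10, step = 3
After iteration 6: n = 5, n_items = 15, step = 4
After iteration 7: n = 6, n_items = 21, step = 5
After iteration 8: n = 7, n_items = 28, step = 6
After iteration 9: n = 8, n_items = 36, step = 7
After iteration 10: n = 9, n_items = 45, step = 8
Loop ends.

Final answer: 45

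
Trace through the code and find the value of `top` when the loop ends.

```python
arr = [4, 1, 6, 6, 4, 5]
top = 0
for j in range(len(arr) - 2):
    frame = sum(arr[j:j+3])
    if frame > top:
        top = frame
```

Let's trace through this code step by step.

Initialize: arr = [4, 1, 6, 6, 4, 5]
Initialize: top = 0
Entering loop: for j in range(len(arr) - 2):
After iteration 1: j = 0, top = 11, frame = 11
After iteration 2: j = 1, top = 13, frame = 13
After iteration 3: j = 2, top = 16, frame = 16
After iteration 4: j = 3, top = 16, frame = 15
Loop ends.

Final answer: 16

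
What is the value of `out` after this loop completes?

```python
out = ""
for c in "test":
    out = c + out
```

Let's trace through this code step by step.

Initialize: out = ''
Entering loop: for c in "test":
After iteration 1: c = 't', out = 't'
After iteration 2: c = 'e', out = 'et'
After iteration 3: c = 's', out = 'set'
After iteration 4: c = 't', out = 'tset'
Loop ends.

Final answer: 'tset'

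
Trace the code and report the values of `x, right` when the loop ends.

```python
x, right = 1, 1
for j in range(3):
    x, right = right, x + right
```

Let's trace through this code step by step.

Initialize: x = 1
Initialize: right = 1
Entering loop: for j in range(3):
After iteration 1: j = 0, x = 1, right = 2
After iteration 2: j = 1, x = 2, right = 3
After iteration 3: j = 2, x = 3, right = 5
Loop ends.

Final answer: 3, 5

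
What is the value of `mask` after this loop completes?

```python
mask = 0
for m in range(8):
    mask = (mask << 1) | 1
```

Let's trace through this code step by step.

Initialize: mask = 0
Entering loop: for m in range(8):
After iteration 1: m = 0, mask = 1
After iteration 2: m = 1, mask = 3
After iteration 3: m = 2, mask = 7
After iteration 4: m = 3, mask = 15
After iteration 5: m = 4, mask = 31
After iteration 6: m = 5, mask = 63
After iteration 7: m = 6, mask = 127
After iteration 8: m = 7, mask = 255
Loop ends.

Final answer: 255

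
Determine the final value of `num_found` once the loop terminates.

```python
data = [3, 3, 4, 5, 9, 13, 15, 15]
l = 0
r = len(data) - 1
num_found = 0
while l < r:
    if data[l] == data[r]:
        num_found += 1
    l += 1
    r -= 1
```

Let's trace through this code step by step.

Initialize: data = [3, 3, 4, 5, 9, 13, 15, 15]
Initialize: l = 0
Initialize: r = 7
Initialize: num_found = 0
Entering loop: while l < r:
After iteration 1: l = 1, r = 6, num_found = 0
After iteration 2: l = 2, r = 5, num_found = 0
After iteration 3: l = 3, r = 4, num_found = 0
After iteration 4: l = 4, r = 3, num_found = 0
Loop ends.

Final answer: 0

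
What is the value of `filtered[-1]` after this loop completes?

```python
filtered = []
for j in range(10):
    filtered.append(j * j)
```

Let's trace through this code step by step.

Initialize: filtered = []
Entering loop: for j in range(10):
After iteration 1: j = 0, filtered = [0]
After iteration 2: j = 1, filtered = [0, 1]
After iteration 3: j = 2, filtered = [0, 1, 4]
After iteration 4: j = 3, filtered = [0, 1, 4, 9]
After iteration 5: j = 4, filtered = [0, 1, 4, 9, 16]
After iteration 6: j = 5, filtered = [0, 1, 4, 9, 16, 25]
After iteration 7: j = 6, filtered = [0, 1, 4, 9, 16, 25, 36]
After iteration 8: j = 7, filtered = [0, 1, 4, 9, 16, 25, 36, 49]
After iteration 9: j = 8, filtered = [0, 1, 4, 9, 16, 25, 36, 49, 64]
After iteration 10: j = 9, filtered = [0, 1, 4, 9, 16, 25, 36, 49, 64, 81]
Loop ends.
filtered[-1] = 81

Final answer: 81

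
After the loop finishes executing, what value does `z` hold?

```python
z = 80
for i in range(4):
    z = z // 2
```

Let's trace through this code step by step.

Initialize: z = 80
Entering loop: for i in range(4):
After iteration 1: i = 0, z = 40
After iteration 2: i = 1, z = 20
After iteration 3: i = 2, z = 10
After iteration 4: i = 3, z = 5
Loop ends.

Final answer: 5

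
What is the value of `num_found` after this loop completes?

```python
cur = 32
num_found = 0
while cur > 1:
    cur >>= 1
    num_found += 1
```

Let's trace through this code step by step.

Initialize: cur = 32
Initialize: num_found = 0
Entering loop: while cur > 1:
After iteration 1: cur = 16, num_found = 1
After iteration 2: cur = 8, num_found = 2
After iteration 3: cur = 4, num_found = 3
After iteration 4: cur = 2, num_found = 4
After iteration 5: cur = 1, num_found = 5
Loop ends.

Final answer: 5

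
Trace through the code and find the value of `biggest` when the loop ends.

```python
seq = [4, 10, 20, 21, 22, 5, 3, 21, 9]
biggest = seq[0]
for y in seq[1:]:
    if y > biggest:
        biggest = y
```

Let's trace through this code step by step.

Initialize: seq = [4, 10, 20, 21, 22, 5, 3, 21, 9]
Initialize: biggest = 4
Entering loop: for y in seq[1:]:
After iteration 1: y = 10, biggest = 10
After iteration 2: y = 20, biggest = 20
After iteration 3: y = 21, biggest = 21
After iteration 4: y = 22, biggest = 22
After iteration 5: y = 5, biggest = 22
After iteration 6: y = 3, biggest = 22
After iteration 7: y = 21, biggest = 22
After iteration 8: y = 9, biggest = 22
Loop ends.

Final answer: 22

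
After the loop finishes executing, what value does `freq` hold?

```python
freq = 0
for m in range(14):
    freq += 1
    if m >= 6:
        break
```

Let's trace through this code step by step.

Initialize: freq = 0
Entering loop: for m in range(14):
After iteration 1: m = 0, freq = 1
After iteration 2: m = 1, freq = 2
After iteration 3: m = 2, freq = 3
After iteration 4: m = 3, freq = 4
After iteration 5: m = 4, freq = 5
After iteration 6: m = 5, freq = 6
After iteration 7: m = 6, freq = 7
Loop ends.

Final answer: 7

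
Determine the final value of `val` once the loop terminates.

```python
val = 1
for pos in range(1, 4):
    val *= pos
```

Let's trace through this code step by step.

Initialize: val = 1
Entering loop: for pos in range(1, 4):
After iteration 1: pos = 1, val = 1
After iteration 2: pos = 2, val = 2
After iteration 3: pos = 3, val = 6
Loop ends.

Final answer: 6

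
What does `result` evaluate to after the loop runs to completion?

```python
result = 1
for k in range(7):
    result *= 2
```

Let's trace through this code step by step.

Initialize: result = 1
Entering loop: for k in range(7):
After iteration 1: k = 0, result = 2
After iteration 2: k = 1, result = 4
After iteration 3: k = 2, result = 8
After iteration 4: k = 3, result = 16
After iteration 5: k = 4, result = 32
After iteration 6: k = 5, result = 64
After iteration 7: k = 6, result = 128
Loop ends.

Final answer: 128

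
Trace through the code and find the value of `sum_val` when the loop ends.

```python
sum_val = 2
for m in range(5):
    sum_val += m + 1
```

Let's trace through this code step by step.

Initialize: sum_val = 2
Entering loop: for m in range(5):
After iteration 1: m = 0, sum_val = 3
After iteration 2: m = 1, sum_val = 5
After iteration 3: m = 2, sum_val = 8
After iteration 4: m = 3, sum_val = 12
After iteration 5: m = 4, sum_val = 17
Loop ends.

Final answer: 17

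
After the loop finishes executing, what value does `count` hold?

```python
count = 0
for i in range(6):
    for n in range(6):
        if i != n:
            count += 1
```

Let's trace through this code step by step.

Initialize: count = 0
Entering loop: for i in range(6):
After iteration 1: i = 0, count = 5
After iteration 2: i = 1, count = 10
After iteration 3: i = 2, count = 15
After iteration 4: i = 3, count = 20
After iteration 5: i = 4, count = 25
After iteration 6: i = 5, count = 30
Loop ends.

Final answer: 30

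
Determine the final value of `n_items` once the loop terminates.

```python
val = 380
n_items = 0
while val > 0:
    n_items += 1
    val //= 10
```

Let's trace through this code step by step.

Initialize: val = 380
Initialize: n_items = 0
Entering loop: while val > 0:
After iteration 1: val = 38, n_items = 1
After iteration 2: val = 3, n_items = 2
After iteration 3: val = 0, n_items = 3
Loop ends.

Final answer: 3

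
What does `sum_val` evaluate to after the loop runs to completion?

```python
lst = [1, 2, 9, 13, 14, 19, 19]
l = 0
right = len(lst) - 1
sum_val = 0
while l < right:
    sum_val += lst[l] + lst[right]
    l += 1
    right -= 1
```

Let's trace through this code step by step.

Initialize: lst = [1, 2, 9, 13, 14, 19, 19]
Initialize: l = 0
Initialize: right = 6
Initialize: sum_val = 0
Entering loop: while l < right:
After iteration 1: l = 1, right = 5, sum_val = 20
After iteration 2: l = 2, right = 4, sum_val = 41
After iteration 3: l = 3, right = 3, sum_val = 64
Loop ends.

Final answer: 64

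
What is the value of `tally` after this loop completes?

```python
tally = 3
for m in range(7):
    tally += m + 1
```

Let's trace through this code step by step.

Initialize: tally = 3
Entering loop: for m in range(7):
After iteration 1: m = 0, tally = 4
After iteration 2: m = 1, tally = 6
After iteration 3: m = 2, tally = 9
After iteration 4: m = 3, tally = 13
After iteration 5: m = 4, tally = 18
After iteration 6: m = 5, tally = 24
After iteration 7: m = 6, tally = 31
Loop ends.

Final answer: 31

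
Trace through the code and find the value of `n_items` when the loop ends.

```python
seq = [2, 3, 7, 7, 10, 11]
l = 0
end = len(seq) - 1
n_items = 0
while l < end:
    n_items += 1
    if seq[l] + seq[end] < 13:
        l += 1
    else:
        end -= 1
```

Let's trace through this code step by step.

Initialize: seq = [2, 3, 7, 7, 10, 11]
Initialize: l = 0
Initialize: end = 5
Initialize: n_items = 0
Entering loop: while l < end:
After iteration 1: l = 0, end = 4, n_items = 1
After iteration 2: l = 1, end = 4, n_items = 2
After iteration 3: l = 1, end = 3, n_items = 3
After iteration 4: l = 2, end = 3, n_items = 4
After iteration 5: l = 2, end = 2, n_items = 5
Loop ends.

Final answer: 5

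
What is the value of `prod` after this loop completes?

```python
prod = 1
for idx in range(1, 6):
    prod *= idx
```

Let's trace through this code step by step.

Initialize: prod = 1
Entering loop: for idx in range(1, 6):
After iteration 1: idx = 1, prod = 1
After iteration 2: idx = 2, prod = 2
After iteration 3: idx = 3, prod = 6
After iteration 4: idx = 4, prod = 24
After iteration 5: idx = 5, prod = 120
Loop ends.

Final answer: 120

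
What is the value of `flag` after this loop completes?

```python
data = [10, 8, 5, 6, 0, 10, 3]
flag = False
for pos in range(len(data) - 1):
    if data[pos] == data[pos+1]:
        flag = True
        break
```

Let's trace through this code step by step.

Initialize: data = [10, 8, 5, 6, 0, 10, 3]
Initialize: flag = False
Entering loop: for pos in range(len(data) - 1):
After iteration 1: pos = 0, flag = False
After iteration 2: pos = 1, flag = False
After iteration 3: pos = 2, flag = False
After iteration 4: pos = 3, flag = False
After iteration 5: pos = 4, flag = False
After iteration 6: pos = 5, flag = False
Loop ends.

Final answer: False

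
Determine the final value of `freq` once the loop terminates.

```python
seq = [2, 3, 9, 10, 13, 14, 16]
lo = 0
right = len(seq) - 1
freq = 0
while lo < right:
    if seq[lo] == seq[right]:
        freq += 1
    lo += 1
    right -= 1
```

Let's trace through this code step by step.

Initialize: seq = [2, 3, 9, 10, 13, 14, 16]
Initialize: lo = 0
Initialize: right = 6
Initialize: freq = 0
Entering loop: while lo < right:
After iteration 1: lo = 1, right = 5, freq = 0
After iteration 2: lo = 2, right = 4, freq = 0
After iteration 3: lo = 3, right = 3, freq = 0
Loop ends.

Final answer: 0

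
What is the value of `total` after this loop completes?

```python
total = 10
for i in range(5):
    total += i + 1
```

Let's trace through this code step by step.

Initialize: total = 10
Entering loop: for i in range(5):
After iteration 1: i = 0, total = 11
After iteration 2: i = 1, total = 13
After iteration 3: i = 2, total = 16
After iteration 4: i = 3, total = 20
After iteration 5: i = 4, total = 25
Loop ends.

Final answer: 25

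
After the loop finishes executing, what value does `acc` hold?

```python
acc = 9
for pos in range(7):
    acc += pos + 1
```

Let's trace through this code step by step.

Initialize: acc = 9
Entering loop: for pos in range(7):
After iteration 1: pos = 0, acc = 10
After iteration 2: pos = 1, acc = 12
After iteration 3: pos = 2, acc = 15
After iteration 4: pos = 3, acc = 19
After iteration 5: pos = 4, acc = 24
After iteration 6: pos = 5, acc = 30
After iteration 7: pos = 6, acc = 37
Loop ends.

Final answer: 37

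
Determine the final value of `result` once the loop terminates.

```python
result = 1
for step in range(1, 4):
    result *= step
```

Let's trace through this code step by step.

Initialize: result = 1
Entering loop: for step in range(1, 4):
After iteration 1: step = 1, result = 1
After iteration 2: step = 2, result = 2
After iteration 3: step = 3, result = 6
Loop ends.

Final answer: 6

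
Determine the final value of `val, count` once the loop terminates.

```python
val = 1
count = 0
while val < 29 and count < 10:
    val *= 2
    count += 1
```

Let's trace through this code step by step.

Initialize: val = 1
Initialize: count = 0
Entering loop: while val < 29 and count < 10:
After iteration 1: val = 2, count = 1
After iteration 2: val = 4, count = 2
After iteration 3: val = 8, count = 3
After iteration 4: val = 16, count = 4
After iteration 5: val = 32, count = 5
Loop ends.

Final answer: 32, 5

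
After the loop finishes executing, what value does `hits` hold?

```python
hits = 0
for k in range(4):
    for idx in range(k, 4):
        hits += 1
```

Let's trace through this code step by step.

Initialize: hits = 0
Entering loop: for k in range(4):
After iteration 1: k = 0, hits = 4
After iteration 2: k = 1, hits = 7
After iteration 3: k = 2, hits = 9
After iteration 4: k = 3, hits = 10
Loop ends.

Final answer: 10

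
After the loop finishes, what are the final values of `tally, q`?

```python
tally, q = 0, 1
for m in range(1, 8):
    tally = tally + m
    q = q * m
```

Let's trace through this code step by step.

Initialize: tally = 0
Initialize: q = 1
Entering loop: for m in range(1, 8):
After iteration 1: m = 1, tally = 1, q = 1
After iteration 2: m = 2, tally = 3, q = 2
After iteration 3: m = 3, tally = 6, q = 6
After iteration 4: m = 4, tally = 10, q = 24
After iteration 5: m = 5, tally = 15, q = 120
After iteration 6: m = 6, tally = 21, q = 720
After iteration 7: m = 7, tally = 28, q = 5040
Loop ends.

Final answer: 28, 5040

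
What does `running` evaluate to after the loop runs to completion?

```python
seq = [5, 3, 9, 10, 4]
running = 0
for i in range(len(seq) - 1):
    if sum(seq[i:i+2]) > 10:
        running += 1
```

Let's trace through this code step by step.

Initialize: seq = [5, 3, 9, 10, 4]
Initialize: running = 0
Entering loop: for i in range(len(seq) - 1):
After iteration 1: i = 0, running = 0
After iteration 2: i = 1, running = 1
After iteration 3: i = 2, running = 2
After iteration 4: i = 3, running = 3
Loop ends.

Final answer: 3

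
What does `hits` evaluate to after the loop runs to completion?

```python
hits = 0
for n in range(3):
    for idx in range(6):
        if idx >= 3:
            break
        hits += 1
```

Let's trace through this code step by step.

Initialize: hits = 0
Entering loop: for n in range(3):
After iteration 1: n = 0, hits = 3
After iteration 2: n = 1, hits = 6
After iteration 3: n = 2, hits = 9
Loop ends.

Final answer: 9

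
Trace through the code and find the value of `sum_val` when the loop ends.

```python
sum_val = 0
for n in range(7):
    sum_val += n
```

Let's trace through this code step by step.

Initialize: sum_val = 0
Entering loop: for n in range(7):
After iteration 1: n = 0, sum_val = 0
After iteration 2: n = 1, sum_val = 1
After iteration 3: n = 2, sum_val = 3
After iteration 4: n = 3, sum_val = 6
After iteration 5: n = 4, sum_val = 10
After iteration 6: n = 5, sum_val = 15
After iteration 7: n = 6, sum_val = 21
Loop ends.

Final answer: 21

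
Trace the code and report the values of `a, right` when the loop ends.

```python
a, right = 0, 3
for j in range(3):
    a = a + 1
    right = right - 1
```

Let's trace through this code step by step.

Initialize: a = 0
Initialize: right = 3
Entering loop: for j in range(3):
After iteration 1: j = 0, a = 1, right = 2
After iteration 2: j = 1, a = 2, right = 1
After iteration 3: j = 2, a = 3, right = 0
Loop ends.

Final answer: 3, 0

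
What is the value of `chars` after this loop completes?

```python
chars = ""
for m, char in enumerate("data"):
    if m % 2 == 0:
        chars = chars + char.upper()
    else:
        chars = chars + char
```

Let's trace through this code step by step.

Initialize: chars = ''
Entering loop: for m, char in enumerate("data"):
After iteration 1: m = 0, char = 'd', chars = 'D'
After iteration 2: m = 1, char = 'a', chars = 'Da'
After iteration 3: m = 2, char = 't', chars = 'DaT'
After iteration 4: m = 3, char = 'a', chars = 'DaTa'
Loop ends.

Final answer: 'DaTa'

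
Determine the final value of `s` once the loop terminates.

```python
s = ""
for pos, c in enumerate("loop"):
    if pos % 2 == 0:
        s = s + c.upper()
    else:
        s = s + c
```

Let's trace through this code step by step.

Initialize: s = ''
Entering loop: for pos, c in enumerate("loop"):
After iteration 1: pos = 0, c = 'l', s = 'L'
After iteration 2: pos = 1, c = 'o', s = 'Lo'
After iteration 3: pos = 2, c = 'o', s = 'LoO'
After iteration 4: pos = 3, c = 'p', s = 'LoOp'
Loop ends.

Final answer: 'LoOp'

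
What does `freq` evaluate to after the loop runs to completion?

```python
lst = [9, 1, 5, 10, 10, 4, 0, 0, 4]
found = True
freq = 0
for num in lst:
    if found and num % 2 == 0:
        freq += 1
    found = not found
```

Let's trace through this code step by step.

Initialize: lst = [9, 1, 5, 10, 10, 4, 0, 0, 4]
Initialize: found = True
Initialize: freq = 0
Entering loop: for num in lst:
After iteration 1: num = 9, found = False, freq = 0
After iteration 2: num = 1, found = True, freq = 0
After iteration 3: num = 5, found = False, freq = 0
After iteration 4: num = 10, found = True, freq = 0
After iteration 5: num = 10, found = False, freq = 1
After iteration 6: num = 4, found = True, freq = 1
After iteration 7: num = 0, found = False, freq = 2
After iteration 8: num = 0, found = True, freq = 2
After iteration 9: num = 4, found = False, freq = 3
Loop ends.

Final answer: 3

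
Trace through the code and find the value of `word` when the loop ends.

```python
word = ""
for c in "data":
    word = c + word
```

Let's trace through this code step by step.

Initialize: word = ''
Entering loop: for c in "data":
After iteration 1: c = 'd', word = 'd'
After iteration 2: c = 'a', word = 'ad'
After iteration 3: c = 't', word = 'tad'
After iteration 4: c = 'a', word = 'atad'
Loop ends.

Final answer: 'atad'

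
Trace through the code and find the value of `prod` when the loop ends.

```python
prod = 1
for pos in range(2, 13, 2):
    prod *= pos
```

Let's trace through this code step by step.

Initialize: prod = 1
Entering loop: for pos in range(2, 13, 2):
After iteration 1: pos = 2, prod = 2
After iteration 2: pos = 4, prod = 8
After iteration 3: pos = 6, prod = 48
After iteration 4: pos = 8, prod = 384
After iteration 5: pos = 10, prod = 3840
After iteration 6: pos = 12, prod = 46080
Loop ends.

Final answer: 46080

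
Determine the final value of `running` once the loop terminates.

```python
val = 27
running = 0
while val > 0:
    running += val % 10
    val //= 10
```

Let's trace through this code step by step.

Initialize: val = 27
Initialize: running = 0
Entering loop: while val > 0:
After iteration 1: val = 2, running = 7
After iteration 2: val = 0, running = 9
Loop ends.

Final answer: 9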